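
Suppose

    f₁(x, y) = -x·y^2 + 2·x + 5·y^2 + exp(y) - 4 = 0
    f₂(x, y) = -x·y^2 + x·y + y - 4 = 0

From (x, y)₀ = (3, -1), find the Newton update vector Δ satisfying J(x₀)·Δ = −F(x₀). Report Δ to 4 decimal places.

(-1.3618, 0.8276)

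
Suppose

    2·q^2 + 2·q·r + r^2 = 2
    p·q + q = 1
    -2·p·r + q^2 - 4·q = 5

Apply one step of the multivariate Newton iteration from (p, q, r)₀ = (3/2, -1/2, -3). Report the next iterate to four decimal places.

At (3/2, -1/2, -3): F = (10.5000, -2.2500, 6.2500).
Jacobian J = [[0, 4·q + 2·r, 2·q + 2·r], [q, p + 1, 0], [-2·r, 2·q - 4, -2·p]].
At the point, J = [[0.0000, -8.0000, -7.0000], [-0.5000, 2.5000, 0.0000], [6.0000, -5.0000, -3.0000]] (det J = 99.5000).
Solving J·Δ = −F gives Δ = (-0.0590, 0.8882, 0.4849).
Then the next iterate is (p, q, r)₁ = (1.4410, 0.3882, -2.5151).

(1.4410, 0.3882, -2.5151)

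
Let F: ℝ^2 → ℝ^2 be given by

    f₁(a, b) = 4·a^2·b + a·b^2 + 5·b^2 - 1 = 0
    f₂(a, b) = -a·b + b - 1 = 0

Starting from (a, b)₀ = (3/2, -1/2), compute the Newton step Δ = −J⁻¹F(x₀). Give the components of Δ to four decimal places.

(-2.3462, -3.8462)

At (3/2, -1/2): F = (-3.8750, -0.7500).
Jacobian J = [[8·a·b + b^2, 4·a^2 + 2·a·b + 10·b], [-b, -a + 1]].
At the point, J = [[-5.7500, 2.5000], [0.5000, -0.5000]] (det J = 1.6250).
Solving J·Δ = −F gives Δ = (-2.3462, -3.8462).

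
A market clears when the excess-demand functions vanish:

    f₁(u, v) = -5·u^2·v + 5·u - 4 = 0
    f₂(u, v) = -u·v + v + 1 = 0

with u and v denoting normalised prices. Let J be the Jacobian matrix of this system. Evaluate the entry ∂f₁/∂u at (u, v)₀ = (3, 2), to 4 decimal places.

-55.0000

∂f₁/∂u = -10·u·v + 5.
At (3, 2) this is -55.0000.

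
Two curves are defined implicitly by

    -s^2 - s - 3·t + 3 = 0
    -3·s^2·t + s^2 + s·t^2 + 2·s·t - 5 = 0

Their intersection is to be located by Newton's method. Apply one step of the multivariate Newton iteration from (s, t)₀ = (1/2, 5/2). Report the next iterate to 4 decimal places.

(2.4929, -0.5786)

At (1/2, 5/2): F = (-5.2500, -1.0000).
Jacobian J = [[-2·s - 1, -3], [-6·s·t + 2·s + t^2 + 2·t, -3·s^2 + 2·s·t + 2·s]].
At the point, J = [[-2.0000, -3.0000], [4.7500, 2.7500]] (det J = 8.7500).
Solving J·Δ = −F gives Δ = (1.9929, -3.0786).
Then the next iterate is (s, t)₁ = (2.4929, -0.5786).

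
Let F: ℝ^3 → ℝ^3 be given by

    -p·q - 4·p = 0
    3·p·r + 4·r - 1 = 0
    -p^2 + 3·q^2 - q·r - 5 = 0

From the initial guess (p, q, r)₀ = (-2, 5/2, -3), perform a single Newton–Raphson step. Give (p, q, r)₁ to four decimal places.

(-0.5627, 0.6712, -6.9678)

At (-2, 5/2, -3): F = (13.0000, 5.0000, 17.2500).
Jacobian J = [[-q - 4, -p, 0], [3·r, 0, 3·p + 4], [-2·p, 6·q - r, -q]].
At the point, J = [[-6.5000, 2.0000, 0.0000], [-9.0000, 0.0000, -2.0000], [4.0000, 18.0000, -2.5000]] (det J = -295.0000).
Solving J·Δ = −F gives Δ = (1.4373, -1.8288, -3.9678).
Then the next iterate is (p, q, r)₁ = (-0.5627, 0.6712, -6.9678).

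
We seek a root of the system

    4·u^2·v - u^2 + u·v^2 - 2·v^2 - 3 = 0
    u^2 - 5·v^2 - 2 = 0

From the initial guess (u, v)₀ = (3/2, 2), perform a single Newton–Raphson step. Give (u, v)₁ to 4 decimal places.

(1.3527, 0.9904)

At (3/2, 2): F = (10.7500, -19.7500).
Jacobian J = [[8·u·v - 2·u + v^2, 4·u^2 + 2·u·v - 4·v], [2·u, -10·v]].
At the point, J = [[25.0000, 7.0000], [3.0000, -20.0000]] (det J = -521.0000).
Solving J·Δ = −F gives Δ = (-0.1473, -1.0096).
Then the next iterate is (u, v)₁ = (1.3527, 0.9904).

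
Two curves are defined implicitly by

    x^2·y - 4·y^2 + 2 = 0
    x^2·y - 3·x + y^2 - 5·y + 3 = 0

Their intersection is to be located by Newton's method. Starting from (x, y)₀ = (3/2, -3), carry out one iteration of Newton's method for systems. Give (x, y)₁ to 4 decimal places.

At (3/2, -3): F = (-40.7500, 15.7500).
Jacobian J = [[2·x·y, x^2 - 8·y], [2·x·y - 3, x^2 + 2·y - 5]].
At the point, J = [[-9.0000, 26.2500], [-12.0000, -8.7500]] (det J = 393.7500).
Solving J·Δ = −F gives Δ = (0.1444, 1.6019).
Then the next iterate is (x, y)₁ = (1.6444, -1.3981).

(1.6444, -1.3981)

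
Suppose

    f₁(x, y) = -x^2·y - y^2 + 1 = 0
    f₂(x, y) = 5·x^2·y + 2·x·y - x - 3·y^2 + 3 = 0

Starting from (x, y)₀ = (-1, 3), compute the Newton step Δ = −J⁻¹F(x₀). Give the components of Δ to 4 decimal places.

(0.2528, -1.3547)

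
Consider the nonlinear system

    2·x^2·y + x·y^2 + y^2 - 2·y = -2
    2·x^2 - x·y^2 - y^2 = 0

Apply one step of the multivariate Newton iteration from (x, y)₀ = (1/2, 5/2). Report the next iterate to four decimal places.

(0.4331, 1.3546)

At (1/2, 5/2): F = (7.6250, -8.8750).
Jacobian J = [[4·x·y + y^2, 2·x^2 + 2·x·y + 2·y - 2], [4·x - y^2, -2·x·y - 2·y]].
At the point, J = [[11.2500, 6.0000], [-4.2500, -7.5000]] (det J = -58.8750).
Solving J·Δ = −F gives Δ = (-0.0669, -1.1454).
Then the next iterate is (x, y)₁ = (0.4331, 1.3546).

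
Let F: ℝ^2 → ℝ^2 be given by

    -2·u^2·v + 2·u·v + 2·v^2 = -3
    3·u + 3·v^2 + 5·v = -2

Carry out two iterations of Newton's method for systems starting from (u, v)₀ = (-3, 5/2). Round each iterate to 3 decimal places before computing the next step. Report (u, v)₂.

(-1.794, 0.625)

At (-3, 5/2): F = (-44.500, 24.250).
Jacobian J = [[-4·u·v + 2·v, -2·u^2 + 2·u + 4·v], [3, 6·v + 5]].
At the point, J = [[35.000, -14.000], [3.000, 20.000]] (det J = 742.000).
Solving J·Δ = −F gives Δ = (0.742, -1.324).
Then the next iterate is (u, v)₁ = (-2.258, 1.176).
Round to (-2.258, 1.176) and repeat: F = (-11.53669, 5.25493), J = [[12.97363, -10.00913], [3.000, 12.056]].
Δ = (0.464, -0.551), so (u, v)₂ = (-1.794, 0.625).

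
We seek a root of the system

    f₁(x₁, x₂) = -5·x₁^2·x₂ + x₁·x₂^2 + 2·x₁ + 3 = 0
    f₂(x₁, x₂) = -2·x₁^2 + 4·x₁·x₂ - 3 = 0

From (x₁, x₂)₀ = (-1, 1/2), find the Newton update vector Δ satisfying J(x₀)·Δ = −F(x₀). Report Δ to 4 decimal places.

(5.0000, 5.7500)

At (-1, 1/2): F = (-1.7500, -7.0000).
Jacobian J = [[-10·x₁·x₂ + x₂^2 + 2, -5·x₁^2 + 2·x₁·x₂], [-4·x₁ + 4·x₂, 4·x₁]].
At the point, J = [[7.2500, -6.0000], [6.0000, -4.0000]] (det J = 7.0000).
Solving J·Δ = −F gives Δ = (5.0000, 5.7500).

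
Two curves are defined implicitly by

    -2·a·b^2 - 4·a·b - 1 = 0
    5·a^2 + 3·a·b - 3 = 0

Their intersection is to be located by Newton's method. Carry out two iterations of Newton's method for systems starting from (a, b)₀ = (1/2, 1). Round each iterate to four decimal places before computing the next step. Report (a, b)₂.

(0.8835, -0.3163)

At (1/2, 1): F = (-4.0000, -0.2500).
Jacobian J = [[-2·b^2 - 4·b, -4·a·b - 4·a], [10·a + 3·b, 3·a]].
At the point, J = [[-6.0000, -4.0000], [8.0000, 1.5000]] (det J = 23.0000).
Solving J·Δ = −F gives Δ = (0.3043, -1.4565).
Then the next iterate is (a, b)₁ = (0.8043, -0.4565).
Round to (0.8043, -0.4565) and repeat: F = (0.133432, -0.866996), J = [[1.409215, -1.748548], [6.6735, 2.4129]].
Δ = (0.0792, 0.1402), so (a, b)₂ = (0.8835, -0.3163).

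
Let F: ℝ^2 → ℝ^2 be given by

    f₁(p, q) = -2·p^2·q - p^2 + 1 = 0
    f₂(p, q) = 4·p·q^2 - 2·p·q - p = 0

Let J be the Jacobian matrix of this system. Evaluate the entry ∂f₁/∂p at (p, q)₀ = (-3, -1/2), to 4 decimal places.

0.0000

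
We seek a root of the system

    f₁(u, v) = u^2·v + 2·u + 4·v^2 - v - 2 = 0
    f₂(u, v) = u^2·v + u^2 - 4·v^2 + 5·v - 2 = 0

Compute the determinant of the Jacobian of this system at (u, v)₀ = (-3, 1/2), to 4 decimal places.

J = [[2·u·v + 2, u^2 + 8·v - 1], [2·u·v + 2·u, u^2 - 8·v + 5]].
At the point, J = [[-1.0000, 12.0000], [-9.0000, 10.0000]].
det J = 98.0000.

98.0000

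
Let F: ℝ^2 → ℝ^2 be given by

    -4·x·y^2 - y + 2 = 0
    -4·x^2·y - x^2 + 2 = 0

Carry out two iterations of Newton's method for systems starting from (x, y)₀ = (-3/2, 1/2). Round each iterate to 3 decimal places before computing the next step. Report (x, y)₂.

At (-3/2, 1/2): F = (3.000, -4.750).
Jacobian J = [[-4·y^2, -8·x·y - 1], [-8·x·y - 2·x, -4·x^2]].
At the point, J = [[-1.000, 5.000], [9.000, -9.000]] (det J = -36.000).
Solving J·Δ = −F gives Δ = (-0.090, -0.618).
Then the next iterate is (x, y)₁ = (-1.590, -0.118).
Round to (-1.590, -0.118) and repeat: F = (2.20656, 0.66516), J = [[-0.05570, -2.50096], [1.67904, -10.11240]].
Δ = (4.336, 0.786), so (x, y)₂ = (2.746, 0.668).

(2.746, 0.668)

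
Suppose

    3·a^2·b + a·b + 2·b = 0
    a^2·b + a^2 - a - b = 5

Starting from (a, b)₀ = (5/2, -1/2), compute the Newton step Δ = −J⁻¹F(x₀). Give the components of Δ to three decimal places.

At (5/2, -1/2): F = (-11.625, -3.875).
Jacobian J = [[6·a·b + b, 3·a^2 + a + 2], [2·a·b + 2·a - 1, a^2 - 1]].
At the point, J = [[-8.000, 23.250], [1.500, 5.250]] (det J = -76.875).
Solving J·Δ = −F gives Δ = (0.378, 0.630).

(0.378, 0.630)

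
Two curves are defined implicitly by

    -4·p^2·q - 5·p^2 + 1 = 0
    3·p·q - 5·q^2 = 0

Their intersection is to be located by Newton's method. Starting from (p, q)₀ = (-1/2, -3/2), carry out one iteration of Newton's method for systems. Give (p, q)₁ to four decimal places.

At (-1/2, -3/2): F = (1.2500, -9.0000).
Jacobian J = [[-8·p·q - 10·p, -4·p^2], [3·q, 3·p - 10·q]].
At the point, J = [[-1.0000, -1.0000], [-4.5000, 13.5000]] (det J = -18.0000).
Solving J·Δ = −F gives Δ = (0.4375, 0.8125).
Then the next iterate is (p, q)₁ = (-0.0625, -0.6875).

(-0.0625, -0.6875)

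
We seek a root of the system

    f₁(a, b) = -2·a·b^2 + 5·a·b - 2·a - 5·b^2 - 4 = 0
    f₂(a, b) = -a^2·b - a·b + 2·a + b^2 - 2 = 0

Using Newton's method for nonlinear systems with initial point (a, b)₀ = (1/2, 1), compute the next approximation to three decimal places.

(14.700, 1.600)

At (1/2, 1): F = (-8.500, -0.750).
Jacobian J = [[-2·b^2 + 5·b - 2, -4·a·b + 5·a - 10·b], [-2·a·b - b + 2, -a^2 - a + 2·b]].
At the point, J = [[1.000, -9.500], [0.000, 1.250]] (det J = 1.250).
Solving J·Δ = −F gives Δ = (14.200, 0.600).
Then the next iterate is (a, b)₁ = (14.700, 1.600).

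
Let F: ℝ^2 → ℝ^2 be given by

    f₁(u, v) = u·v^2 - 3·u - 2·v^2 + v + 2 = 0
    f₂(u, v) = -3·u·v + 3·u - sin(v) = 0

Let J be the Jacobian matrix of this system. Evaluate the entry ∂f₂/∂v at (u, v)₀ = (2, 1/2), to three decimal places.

-6.878

∂f₂/∂v = -3·u - cos(v).
At (2, 1/2) this is -6.878.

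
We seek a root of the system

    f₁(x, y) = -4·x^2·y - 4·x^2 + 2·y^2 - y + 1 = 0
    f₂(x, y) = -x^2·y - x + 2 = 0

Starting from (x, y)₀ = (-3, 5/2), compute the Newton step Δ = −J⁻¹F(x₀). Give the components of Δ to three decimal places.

(1.488, 0.370)

At (-3, 5/2): F = (-115.000, -17.500).
Jacobian J = [[-8·x·y - 8·x, -4·x^2 + 4·y - 1], [-2·x·y - 1, -x^2]].
At the point, J = [[84.000, -27.000], [14.000, -9.000]] (det J = -378.000).
Solving J·Δ = −F gives Δ = (1.488, 0.370).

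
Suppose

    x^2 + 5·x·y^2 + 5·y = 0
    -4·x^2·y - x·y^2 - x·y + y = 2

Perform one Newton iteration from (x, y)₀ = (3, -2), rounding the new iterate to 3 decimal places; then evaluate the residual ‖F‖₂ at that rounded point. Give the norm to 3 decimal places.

24.237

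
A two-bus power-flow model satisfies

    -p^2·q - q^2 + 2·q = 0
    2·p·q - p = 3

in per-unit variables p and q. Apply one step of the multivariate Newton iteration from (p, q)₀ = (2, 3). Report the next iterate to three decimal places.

(1.500, 1.875)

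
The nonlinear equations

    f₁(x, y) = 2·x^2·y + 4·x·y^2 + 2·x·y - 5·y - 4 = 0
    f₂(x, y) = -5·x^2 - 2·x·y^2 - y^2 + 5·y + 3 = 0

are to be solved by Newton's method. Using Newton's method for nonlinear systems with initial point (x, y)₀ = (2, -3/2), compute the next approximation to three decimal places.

(0.998, -0.940)

At (2, -3/2): F = (3.500, -35.750).
Jacobian J = [[4·x·y + 4·y^2 + 2·y, 2·x^2 + 8·x·y + 2·x - 5], [-10·x - 2·y^2, -4·x·y - 2·y + 5]].
At the point, J = [[-6.000, -17.000], [-24.500, 20.000]] (det J = -536.500).
Solving J·Δ = −F gives Δ = (-1.002, 0.560).
Then the next iterate is (x, y)₁ = (0.998, -0.940).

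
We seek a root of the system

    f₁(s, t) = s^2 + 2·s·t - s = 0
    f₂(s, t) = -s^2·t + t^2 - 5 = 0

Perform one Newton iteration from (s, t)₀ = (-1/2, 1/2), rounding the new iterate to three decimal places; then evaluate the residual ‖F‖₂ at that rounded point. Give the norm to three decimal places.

6860.220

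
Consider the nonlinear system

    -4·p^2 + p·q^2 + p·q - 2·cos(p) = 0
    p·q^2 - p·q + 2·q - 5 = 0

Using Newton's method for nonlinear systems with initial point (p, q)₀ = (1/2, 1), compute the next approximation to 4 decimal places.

At (1/2, 1): F = (-1.755165, -3.0000).
Jacobian J = [[-8·p + q^2 + q + 2·sin(p), 2·p·q + p], [q^2 - q, 2·p·q - p + 2]].
At the point, J = [[-1.041149, 1.5000], [0.0000, 2.5000]] (det J = -2.602872).
Solving J·Δ = −F gives Δ = (0.0431, 1.2000).
Then the next iterate is (p, q)₁ = (0.5431, 2.2000).

(0.5431, 2.2000)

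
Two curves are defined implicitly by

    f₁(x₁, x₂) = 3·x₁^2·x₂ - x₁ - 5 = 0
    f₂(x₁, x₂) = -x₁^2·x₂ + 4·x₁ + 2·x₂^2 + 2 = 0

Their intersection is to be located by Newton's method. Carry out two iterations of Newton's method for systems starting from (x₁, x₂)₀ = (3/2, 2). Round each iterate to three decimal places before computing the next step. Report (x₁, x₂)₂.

(-0.177, 0.733)

At (3/2, 2): F = (7.000, 11.500).
Jacobian J = [[6·x₁·x₂ - 1, 3·x₁^2], [-2·x₁·x₂ + 4, -x₁^2 + 4·x₂]].
At the point, J = [[17.000, 6.750], [-2.000, 5.750]] (det J = 111.250).
Solving J·Δ = −F gives Δ = (0.336, -1.883).
Then the next iterate is (x₁, x₂)₁ = (1.836, 0.117).
Round to (1.836, 0.117) and repeat: F = (-5.65282, 8.97698), J = [[0.28887, 10.11269], [3.57038, -2.90290]].
Δ = (-2.013, 0.616), so (x₁, x₂)₂ = (-0.177, 0.733).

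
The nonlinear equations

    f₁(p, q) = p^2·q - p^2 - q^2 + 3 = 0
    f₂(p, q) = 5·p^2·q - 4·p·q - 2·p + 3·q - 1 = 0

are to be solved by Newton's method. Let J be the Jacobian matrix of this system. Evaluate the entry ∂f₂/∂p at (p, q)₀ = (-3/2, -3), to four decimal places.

∂f₂/∂p = 10·p·q - 4·q - 2.
At (-3/2, -3) this is 55.0000.

55.0000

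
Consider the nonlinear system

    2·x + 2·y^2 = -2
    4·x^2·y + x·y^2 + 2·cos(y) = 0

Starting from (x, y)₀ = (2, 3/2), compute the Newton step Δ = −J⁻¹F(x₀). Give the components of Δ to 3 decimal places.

At (2, 3/2): F = (10.500, 28.64147).
Jacobian J = [[2, 4·y], [8·x·y + y^2, 4·x^2 + 2·x·y - 2·sin(y)]].
At the point, J = [[2.000, 6.000], [26.250, 20.00501]] (det J = -117.48998).
Solving J·Δ = −F gives Δ = (0.325, -1.858).

(0.325, -1.858)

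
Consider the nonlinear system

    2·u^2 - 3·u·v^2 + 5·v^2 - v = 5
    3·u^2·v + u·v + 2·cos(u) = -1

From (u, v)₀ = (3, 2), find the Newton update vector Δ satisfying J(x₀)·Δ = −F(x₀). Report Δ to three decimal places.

(-1.331, -0.294)

At (3, 2): F = (-5.000, 59.02002).
Jacobian J = [[4·u - 3·v^2, -6·u·v + 10·v - 1], [6·u·v + v - 2·sin(u), 3·u^2 + u]].
At the point, J = [[0.000, -17.000], [37.71776, 30.000]] (det J = 641.20192).
Solving J·Δ = −F gives Δ = (-1.331, -0.294).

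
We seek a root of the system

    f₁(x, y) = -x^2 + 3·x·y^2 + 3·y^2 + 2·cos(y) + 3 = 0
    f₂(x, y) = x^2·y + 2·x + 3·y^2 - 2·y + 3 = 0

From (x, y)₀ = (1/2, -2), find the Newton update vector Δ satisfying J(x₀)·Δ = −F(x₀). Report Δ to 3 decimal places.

(0.275, 1.418)

At (1/2, -2): F = (19.91771, 19.500).
Jacobian J = [[-2·x + 3·y^2, 6·x·y + 6·y - 2·sin(y)], [2·x·y + 2, x^2 + 6·y - 2]].
At the point, J = [[11.000, -16.18141], [0.000, -13.750]] (det J = -151.250).
Solving J·Δ = −F gives Δ = (0.275, 1.418).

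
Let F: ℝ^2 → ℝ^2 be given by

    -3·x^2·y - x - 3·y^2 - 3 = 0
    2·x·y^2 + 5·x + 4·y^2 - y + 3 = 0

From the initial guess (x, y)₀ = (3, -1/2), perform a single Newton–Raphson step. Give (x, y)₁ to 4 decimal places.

(-6.7670, -3.4744)

At (3, -1/2): F = (6.7500, 21.0000).
Jacobian J = [[-6·x·y - 1, -3·x^2 - 6·y], [2·y^2 + 5, 4·x·y + 8·y - 1]].
At the point, J = [[8.0000, -24.0000], [5.5000, -11.0000]] (det J = 44.0000).
Solving J·Δ = −F gives Δ = (-9.7670, -2.9744).
Then the next iterate is (x, y)₁ = (-6.7670, -3.4744).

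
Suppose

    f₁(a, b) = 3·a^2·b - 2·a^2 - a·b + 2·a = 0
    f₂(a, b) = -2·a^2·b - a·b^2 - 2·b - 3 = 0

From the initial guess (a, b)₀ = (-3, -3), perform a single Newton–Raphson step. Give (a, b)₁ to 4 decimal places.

At (-3, -3): F = (-114.0000, 84.0000).
Jacobian J = [[6·a·b - 4·a - b + 2, 3·a^2 - a], [-4·a·b - b^2, -2·a^2 - 2·a·b - 2]].
At the point, J = [[71.0000, 30.0000], [-45.0000, -38.0000]] (det J = -1348.0000).
Solving J·Δ = −F gives Δ = (1.3442, 0.6187).
Then the next iterate is (a, b)₁ = (-1.6558, -2.3813).

(-1.6558, -2.3813)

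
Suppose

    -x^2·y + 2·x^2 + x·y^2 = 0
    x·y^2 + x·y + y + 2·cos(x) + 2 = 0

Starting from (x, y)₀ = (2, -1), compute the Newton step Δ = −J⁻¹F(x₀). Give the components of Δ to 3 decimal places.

At (2, -1): F = (14.000, 0.16771).
Jacobian J = [[-2·x·y + 4·x + y^2, -x^2 + 2·x·y], [y^2 + y - 2·sin(x), 2·x·y + x + 1]].
At the point, J = [[13.000, -8.000], [-1.81859, -1.000]] (det J = -27.54876).
Solving J·Δ = −F gives Δ = (-0.459, 1.003).

(-0.459, 1.003)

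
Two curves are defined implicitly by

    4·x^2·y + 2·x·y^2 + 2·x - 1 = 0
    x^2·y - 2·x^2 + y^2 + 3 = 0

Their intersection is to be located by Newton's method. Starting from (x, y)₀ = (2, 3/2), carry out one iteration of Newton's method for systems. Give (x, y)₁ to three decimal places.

(1.403, 0.865)

At (2, 3/2): F = (36.000, 3.250).
Jacobian J = [[8·x·y + 2·y^2 + 2, 4·x^2 + 4·x·y], [2·x·y - 4·x, x^2 + 2·y]].
At the point, J = [[30.500, 28.000], [-2.000, 7.000]] (det J = 269.500).
Solving J·Δ = −F gives Δ = (-0.597, -0.635).
Then the next iterate is (x, y)₁ = (1.403, 0.865).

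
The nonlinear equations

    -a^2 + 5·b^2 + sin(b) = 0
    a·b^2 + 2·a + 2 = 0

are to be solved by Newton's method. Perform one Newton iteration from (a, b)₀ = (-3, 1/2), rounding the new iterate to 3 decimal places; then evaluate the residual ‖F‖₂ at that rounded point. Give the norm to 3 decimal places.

1.989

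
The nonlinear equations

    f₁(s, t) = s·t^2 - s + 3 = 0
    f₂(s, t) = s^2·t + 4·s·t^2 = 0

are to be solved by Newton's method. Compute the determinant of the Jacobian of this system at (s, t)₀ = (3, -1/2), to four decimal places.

J = [[t^2 - 1, 2·s·t], [2·s·t + 4·t^2, s^2 + 8·s·t]].
At the point, J = [[-0.7500, -3.0000], [-2.0000, -3.0000]].
det J = -3.7500.

-3.7500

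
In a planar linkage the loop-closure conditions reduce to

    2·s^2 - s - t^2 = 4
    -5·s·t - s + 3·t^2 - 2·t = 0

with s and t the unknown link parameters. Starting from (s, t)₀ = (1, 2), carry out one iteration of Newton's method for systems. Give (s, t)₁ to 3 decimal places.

At (1, 2): F = (-7.000, -3.000).
Jacobian J = [[4·s - 1, -2·t], [-5·t - 1, -5·s + 6·t - 2]].
At the point, J = [[3.000, -4.000], [-11.000, 5.000]] (det J = -29.000).
Solving J·Δ = −F gives Δ = (-1.621, -2.966).
Then the next iterate is (s, t)₁ = (-0.621, -0.966).

(-0.621, -0.966)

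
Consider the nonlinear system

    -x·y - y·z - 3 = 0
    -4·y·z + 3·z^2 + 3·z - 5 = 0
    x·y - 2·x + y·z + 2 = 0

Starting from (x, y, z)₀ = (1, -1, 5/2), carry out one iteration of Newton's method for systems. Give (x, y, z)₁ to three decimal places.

At (1, -1, 5/2): F = (0.500, 31.250, -3.500).
Jacobian J = [[-y, -x - z, -y], [0, -4·z, -4·y + 6·z + 3], [y - 2, x + z, y]].
At the point, J = [[1.000, -3.500, 1.000], [0.000, -10.000, 22.000], [-3.000, 3.500, -1.000]] (det J = 134.000).
Solving J·Δ = −F gives Δ = (-1.500, -0.795, -1.782).
Then the next iterate is (x, y, z)₁ = (-0.500, -1.795, 0.718).

(-0.500, -1.795, 0.718)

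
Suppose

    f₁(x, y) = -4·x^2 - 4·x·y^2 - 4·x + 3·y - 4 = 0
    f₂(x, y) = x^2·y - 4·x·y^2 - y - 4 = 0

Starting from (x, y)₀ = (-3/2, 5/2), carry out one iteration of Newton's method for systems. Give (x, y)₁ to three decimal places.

At (-3/2, 5/2): F = (38.000, 36.625).
Jacobian J = [[-8·x - 4·y^2 - 4, -8·x·y + 3], [2·x·y - 4·y^2, x^2 - 8·x·y - 1]].
At the point, J = [[-17.000, 33.000], [-32.500, 31.250]] (det J = 541.250).
Solving J·Δ = −F gives Δ = (0.039, -1.131).
Then the next iterate is (x, y)₁ = (-1.461, 1.369).

(-1.461, 1.369)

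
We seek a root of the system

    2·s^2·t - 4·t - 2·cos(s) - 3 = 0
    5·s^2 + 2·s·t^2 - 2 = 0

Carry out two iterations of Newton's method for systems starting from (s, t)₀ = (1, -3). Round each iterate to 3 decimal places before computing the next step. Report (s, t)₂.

(0.553, -1.231)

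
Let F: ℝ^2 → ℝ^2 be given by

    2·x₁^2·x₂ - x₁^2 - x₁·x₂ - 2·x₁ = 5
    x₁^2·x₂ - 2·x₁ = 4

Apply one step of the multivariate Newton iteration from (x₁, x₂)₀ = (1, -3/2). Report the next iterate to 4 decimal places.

At (1, -3/2): F = (-9.5000, -7.5000).
Jacobian J = [[4·x₁·x₂ - 2·x₁ - x₂ - 2, 2·x₁^2 - x₁], [2·x₁·x₂ - 2, x₁^2]].
At the point, J = [[-8.5000, 1.0000], [-5.0000, 1.0000]] (det J = -3.5000).
Solving J·Δ = −F gives Δ = (-0.5714, 4.6429).
Then the next iterate is (x₁, x₂)₁ = (0.4286, 3.1429).

(0.4286, 3.1429)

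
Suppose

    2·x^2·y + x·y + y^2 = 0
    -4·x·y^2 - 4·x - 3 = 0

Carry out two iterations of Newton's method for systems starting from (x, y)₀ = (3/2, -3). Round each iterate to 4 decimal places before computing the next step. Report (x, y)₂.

(0.7515, -0.7149)

At (3/2, -3): F = (-9.0000, -63.0000).
Jacobian J = [[4·x·y + y, 2·x^2 + x + 2·y], [-4·y^2 - 4, -8·x·y]].
At the point, J = [[-21.0000, 0.0000], [-40.0000, 36.0000]] (det J = -756.0000).
Solving J·Δ = −F gives Δ = (-0.4286, 1.2738).
Then the next iterate is (x, y)₁ = (1.0714, -1.7262).
Round to (1.0714, -1.7262) and repeat: F = (-2.832687, -20.055687), J = [[-9.124003, -0.085204], [-15.919066, 14.795605]].
Δ = (-0.3199, 1.0113), so (x, y)₂ = (0.7515, -0.7149).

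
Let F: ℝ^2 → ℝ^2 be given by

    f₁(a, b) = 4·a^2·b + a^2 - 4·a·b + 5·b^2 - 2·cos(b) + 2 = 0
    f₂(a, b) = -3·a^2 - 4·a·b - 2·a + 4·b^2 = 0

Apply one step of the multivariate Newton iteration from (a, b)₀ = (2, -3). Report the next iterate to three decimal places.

(1.946, -1.622)

At (2, -3): F = (28.97998, 44.000).
Jacobian J = [[8·a·b + 2·a - 4·b, 4·a^2 - 4·a + 10·b + 2·sin(b)], [-6·a - 4·b - 2, -4·a + 8·b]].
At the point, J = [[-32.000, -22.28224], [-2.000, -32.000]] (det J = 979.43552).
Solving J·Δ = −F gives Δ = (-0.054, 1.378).
Then the next iterate is (a, b)₁ = (1.946, -1.622).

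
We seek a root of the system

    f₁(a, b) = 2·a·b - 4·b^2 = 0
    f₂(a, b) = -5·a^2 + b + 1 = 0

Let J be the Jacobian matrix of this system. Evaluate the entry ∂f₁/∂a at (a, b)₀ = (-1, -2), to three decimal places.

-4.000

∂f₁/∂a = 2·b.
At (-1, -2) this is -4.000.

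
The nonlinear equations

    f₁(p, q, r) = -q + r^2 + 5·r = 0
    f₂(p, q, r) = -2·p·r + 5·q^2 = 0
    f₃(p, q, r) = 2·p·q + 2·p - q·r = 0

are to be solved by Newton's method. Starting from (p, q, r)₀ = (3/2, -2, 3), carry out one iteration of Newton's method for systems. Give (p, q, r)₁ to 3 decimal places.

At (3/2, -2, 3): F = (26.000, 11.000, 3.000).
Jacobian J = [[0, -1, 2·r + 5], [-2·r, 10·q, -2·p], [2·q + 2, 2·p - r, -q]].
At the point, J = [[0.000, -1.000, 11.000], [-6.000, -20.000, -3.000], [-2.000, 0.000, 2.000]] (det J = -458.000).
Solving J·Δ = −F gives Δ = (-0.762, 1.118, -2.262).
Then the next iterate is (p, q, r)₁ = (0.738, -0.882, 0.738).

(0.738, -0.882, 0.738)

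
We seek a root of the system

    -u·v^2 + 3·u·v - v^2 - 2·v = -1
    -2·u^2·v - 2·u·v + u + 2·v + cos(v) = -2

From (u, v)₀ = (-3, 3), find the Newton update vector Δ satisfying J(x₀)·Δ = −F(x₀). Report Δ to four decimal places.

(5.6118, 14.0000)

At (-3, 3): F = (-14.0000, -31.989992).
Jacobian J = [[-v^2 + 3·v, -2·u·v + 3·u - 2·v - 2], [-4·u·v - 2·v + 1, -2·u^2 - 2·u - sin(v) + 2]].
At the point, J = [[0.0000, 1.0000], [31.0000, -10.141120]] (det J = -31.0000).
Solving J·Δ = −F gives Δ = (5.6118, 14.0000).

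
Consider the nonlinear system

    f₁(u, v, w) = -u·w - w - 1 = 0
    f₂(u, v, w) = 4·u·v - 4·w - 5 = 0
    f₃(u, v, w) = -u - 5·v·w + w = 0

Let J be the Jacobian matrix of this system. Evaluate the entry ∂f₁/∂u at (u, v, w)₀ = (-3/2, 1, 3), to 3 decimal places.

∂f₁/∂u = -w.
At (-3/2, 1, 3) this is -3.000.

-3.000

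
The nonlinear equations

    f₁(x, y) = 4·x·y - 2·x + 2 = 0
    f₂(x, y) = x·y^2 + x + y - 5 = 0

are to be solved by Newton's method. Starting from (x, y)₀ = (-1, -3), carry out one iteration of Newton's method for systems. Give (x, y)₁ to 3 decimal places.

(-0.310, -1.414)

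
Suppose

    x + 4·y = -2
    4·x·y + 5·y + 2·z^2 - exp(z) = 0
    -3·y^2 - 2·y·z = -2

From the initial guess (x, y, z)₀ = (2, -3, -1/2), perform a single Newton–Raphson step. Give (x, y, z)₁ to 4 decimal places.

At (2, -3, -1/2): F = (-8.0000, -39.106531, -28.0000).
Jacobian J = [[1, 4, 0], [4·y, 4·x + 5, 4·z - exp(z)], [0, -6·y - 2·z, -2·y]].
At the point, J = [[1.0000, 4.0000, 0.0000], [-12.0000, 13.0000, -2.606531], [0.0000, 19.0000, 6.0000]] (det J = 415.524083).
Solving J·Δ = −F gives Δ = (-0.5061, 2.1265, -2.0673).
Then the next iterate is (x, y, z)₁ = (1.4939, -0.8735, -2.5673).

(1.4939, -0.8735, -2.5673)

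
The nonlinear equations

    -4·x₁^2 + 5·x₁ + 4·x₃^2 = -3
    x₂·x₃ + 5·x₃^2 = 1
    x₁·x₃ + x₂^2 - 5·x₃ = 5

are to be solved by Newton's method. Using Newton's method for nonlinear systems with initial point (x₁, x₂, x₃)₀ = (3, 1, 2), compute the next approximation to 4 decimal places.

At (3, 1, 2): F = (-2.0000, 21.0000, -8.0000).
Jacobian J = [[-8·x₁ + 5, 0, 8·x₃], [0, x₃, x₂ + 10·x₃], [x₃, 2·x₂, x₁ - 5]].
At the point, J = [[-19.0000, 0.0000, 16.0000], [0.0000, 2.0000, 21.0000], [2.0000, 2.0000, -2.0000]] (det J = 810.0000).
Solving J·Δ = −F gives Δ = (-1.2593, 3.8889, -1.3704).
Then the next iterate is (x₁, x₂, x₃)₁ = (1.7407, 4.8889, 0.6296).

(1.7407, 4.8889, 0.6296)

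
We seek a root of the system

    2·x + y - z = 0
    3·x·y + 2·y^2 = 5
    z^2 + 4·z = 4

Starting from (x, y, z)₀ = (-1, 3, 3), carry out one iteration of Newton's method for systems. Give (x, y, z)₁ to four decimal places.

(-0.2556, 1.8111, 1.3000)

At (-1, 3, 3): F = (-2.0000, 4.0000, 17.0000).
Jacobian J = [[2, 1, -1], [3·y, 3·x + 4·y, 0], [0, 0, 2·z + 4]].
At the point, J = [[2.0000, 1.0000, -1.0000], [9.0000, 9.0000, 0.0000], [0.0000, 0.0000, 10.0000]] (det J = 90.0000).
Solving J·Δ = −F gives Δ = (0.7444, -1.1889, -1.7000).
Then the next iterate is (x, y, z)₁ = (-0.2556, 1.8111, 1.3000).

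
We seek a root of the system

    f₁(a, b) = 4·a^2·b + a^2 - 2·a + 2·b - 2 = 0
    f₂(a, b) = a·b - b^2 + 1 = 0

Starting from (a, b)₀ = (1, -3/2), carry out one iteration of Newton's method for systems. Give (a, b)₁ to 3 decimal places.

(0.192, -1.115)

At (1, -3/2): F = (-12.000, -2.750).
Jacobian J = [[8·a·b + 2·a - 2, 4·a^2 + 2], [b, a - 2·b]].
At the point, J = [[-12.000, 6.000], [-1.500, 4.000]] (det J = -39.000).
Solving J·Δ = −F gives Δ = (-0.808, 0.385).
Then the next iterate is (a, b)₁ = (0.192, -1.115).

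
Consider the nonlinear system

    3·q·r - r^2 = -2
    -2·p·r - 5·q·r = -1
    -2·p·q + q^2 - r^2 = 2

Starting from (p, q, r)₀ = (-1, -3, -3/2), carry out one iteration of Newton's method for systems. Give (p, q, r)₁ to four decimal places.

At (-1, -3, -3/2): F = (13.2500, -24.5000, -1.2500).
Jacobian J = [[0, 3·r, 3·q - 2·r], [-2·r, -5·r, -2·p - 5·q], [-2·q, -2·p + 2·q, -2·r]].
At the point, J = [[0.0000, -4.5000, -6.0000], [3.0000, 7.5000, 17.0000], [6.0000, -4.0000, 3.0000]] (det J = -76.5000).
Solving J·Δ = −F gives Δ = (4.1797, 4.8725, -1.4461).
Then the next iterate is (p, q, r)₁ = (3.1797, 1.8725, -2.9461).

(3.1797, 1.8725, -2.9461)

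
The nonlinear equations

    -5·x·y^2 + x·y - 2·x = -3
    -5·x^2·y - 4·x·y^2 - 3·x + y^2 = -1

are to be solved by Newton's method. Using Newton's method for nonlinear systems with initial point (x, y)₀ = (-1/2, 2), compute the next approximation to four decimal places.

(-0.3012, 1.0502)

At (-1/2, 2): F = (13.0000, 12.0000).
Jacobian J = [[-5·y^2 + y - 2, -10·x·y + x], [-10·x·y - 4·y^2 - 3, -5·x^2 - 8·x·y + 2·y]].
At the point, J = [[-20.0000, 9.5000], [-9.0000, 10.7500]] (det J = -129.5000).
Solving J·Δ = −F gives Δ = (0.1988, -0.9498).
Then the next iterate is (x, y)₁ = (-0.3012, 1.0502).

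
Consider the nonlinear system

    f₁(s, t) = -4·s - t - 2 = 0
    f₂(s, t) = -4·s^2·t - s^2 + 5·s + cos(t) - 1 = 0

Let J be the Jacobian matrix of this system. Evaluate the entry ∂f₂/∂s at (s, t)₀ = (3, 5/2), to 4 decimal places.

-61.0000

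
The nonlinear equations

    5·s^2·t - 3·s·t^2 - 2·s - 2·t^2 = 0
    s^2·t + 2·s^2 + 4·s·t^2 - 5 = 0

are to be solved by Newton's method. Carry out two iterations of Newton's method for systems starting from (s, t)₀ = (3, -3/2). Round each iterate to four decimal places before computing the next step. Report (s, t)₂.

(-3.2662, -3.9049)

At (3, -3/2): F = (-98.2500, 26.5000).
Jacobian J = [[10·s·t - 3·t^2 - 2, 5·s^2 - 6·s·t - 4·t], [2·s·t + 4·s + 4·t^2, s^2 + 8·s·t]].
At the point, J = [[-53.7500, 78.0000], [12.0000, -27.0000]] (det J = 515.2500).
Solving J·Δ = −F gives Δ = (-1.1368, 0.4762).
Then the next iterate is (s, t)₁ = (1.8632, -1.0238).
Round to (1.8632, -1.0238) and repeat: F = (-29.452245, 6.200667), J = [[-24.219941, 32.898036], [7.830377, -11.788839]].
Δ = (-5.1294, -2.8811), so (s, t)₂ = (-3.2662, -3.9049).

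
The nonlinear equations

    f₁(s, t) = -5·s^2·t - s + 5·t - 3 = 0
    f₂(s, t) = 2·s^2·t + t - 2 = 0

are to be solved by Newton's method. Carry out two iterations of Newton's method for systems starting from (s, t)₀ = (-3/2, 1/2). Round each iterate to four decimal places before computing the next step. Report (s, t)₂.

(-1.0923, 0.9210)

At (-3/2, 1/2): F = (-4.6250, 0.7500).
Jacobian J = [[-10·s·t - 1, -5·s^2 + 5], [4·s·t, 2·s^2 + 1]].
At the point, J = [[6.5000, -6.2500], [-3.0000, 5.5000]] (det J = 17.0000).
Solving J·Δ = −F gives Δ = (1.2206, 0.5294).
Then the next iterate is (s, t)₁ = (-0.2794, 1.0294).
Round to (-0.2794, 1.0294) and repeat: F = (2.024603, -0.809881), J = [[1.876144, 4.609678], [-1.150457, 1.156129]].
Δ = (-0.8129, -0.1084), so (s, t)₂ = (-1.0923, 0.9210).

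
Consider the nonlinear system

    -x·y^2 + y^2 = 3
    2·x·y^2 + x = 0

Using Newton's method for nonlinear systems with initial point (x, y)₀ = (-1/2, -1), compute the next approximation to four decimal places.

At (-1/2, -1): F = (-1.5000, -1.5000).
Jacobian J = [[-y^2, -2·x·y + 2·y], [2·y^2 + 1, 4·x·y]].
At the point, J = [[-1.0000, -3.0000], [3.0000, 2.0000]] (det J = 7.0000).
Solving J·Δ = −F gives Δ = (1.0714, -0.8571).
Then the next iterate is (x, y)₁ = (0.5714, -1.8571).

(0.5714, -1.8571)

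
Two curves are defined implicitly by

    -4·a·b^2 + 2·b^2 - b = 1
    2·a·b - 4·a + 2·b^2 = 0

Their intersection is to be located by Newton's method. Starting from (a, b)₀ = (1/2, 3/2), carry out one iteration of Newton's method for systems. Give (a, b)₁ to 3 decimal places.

(0.289, 0.898)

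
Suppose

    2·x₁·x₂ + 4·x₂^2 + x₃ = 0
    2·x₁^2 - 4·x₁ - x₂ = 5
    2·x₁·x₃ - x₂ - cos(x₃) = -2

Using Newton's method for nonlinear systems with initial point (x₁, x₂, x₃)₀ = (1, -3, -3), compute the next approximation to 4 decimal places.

At (1, -3, -3): F = (27.0000, -4.0000, -0.010008).
Jacobian J = [[2·x₂, 2·x₁ + 8·x₂, 1], [4·x₁ - 4, -1, 0], [2·x₃, -1, 2·x₁ + sin(x₃)]].
At the point, J = [[-6.0000, -22.0000, 1.0000], [0.0000, -1.0000, 0.0000], [-6.0000, -1.0000, 1.858880]] (det J = 5.153280).
Solving J·Δ = −F gives Δ = (40.7083, -4.0000, 129.2497).
Then the next iterate is (x₁, x₂, x₃)₁ = (41.7083, -7.0000, 126.2497).

(41.7083, -7.0000, 126.2497)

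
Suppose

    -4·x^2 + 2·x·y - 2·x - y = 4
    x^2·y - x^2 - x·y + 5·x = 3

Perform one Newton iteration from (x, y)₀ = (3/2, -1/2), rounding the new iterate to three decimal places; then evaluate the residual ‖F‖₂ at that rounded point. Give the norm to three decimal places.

At (3/2, -1/2): F = (-17.000, 1.875).
Jacobian J = [[-8·x + 2·y - 2, 2·x - 1], [2·x·y - 2·x - y + 5, x^2 - x]].
At the point, J = [[-15.000, 2.000], [1.000, 0.750]] (det J = -13.250).
Solving J·Δ = −F gives Δ = (-1.245, -0.840).
Then the next iterate is (x, y)₁ = (0.255, -1.340).
Re-evaluating at (0.255, -1.340): F = (-4.11350, -1.53546), so ‖F‖₂ = 4.391.

4.391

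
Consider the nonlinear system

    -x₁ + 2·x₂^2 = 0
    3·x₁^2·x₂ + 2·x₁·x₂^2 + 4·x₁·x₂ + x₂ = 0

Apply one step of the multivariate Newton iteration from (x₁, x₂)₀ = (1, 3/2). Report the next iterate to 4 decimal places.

At (1, 3/2): F = (3.5000, 16.5000).
Jacobian J = [[-1, 4·x₂], [6·x₁·x₂ + 2·x₂^2 + 4·x₂, 3·x₁^2 + 4·x₁·x₂ + 4·x₁ + 1]].
At the point, J = [[-1.0000, 6.0000], [19.5000, 14.0000]] (det J = -131.0000).
Solving J·Δ = −F gives Δ = (-0.3817, -0.6469).
Then the next iterate is (x₁, x₂)₁ = (0.6183, 0.8531).

(0.6183, 0.8531)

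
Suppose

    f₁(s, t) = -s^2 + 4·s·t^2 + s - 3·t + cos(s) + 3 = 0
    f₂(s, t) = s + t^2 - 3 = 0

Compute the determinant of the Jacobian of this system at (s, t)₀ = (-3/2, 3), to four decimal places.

J = [[-2·s + 4·t^2 - sin(s) + 1, 8·s·t - 3], [1, 2·t]].
At the point, J = [[40.997495, -39.0000], [1.0000, 6.0000]].
det J = 284.9850.

284.9850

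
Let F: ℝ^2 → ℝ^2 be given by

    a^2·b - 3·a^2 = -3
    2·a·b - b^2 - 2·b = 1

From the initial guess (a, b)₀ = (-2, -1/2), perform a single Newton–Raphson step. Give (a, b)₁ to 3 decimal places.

(-1.273, -0.295)

At (-2, -1/2): F = (-11.000, 1.750).
Jacobian J = [[2·a·b - 6·a, a^2], [2·b, 2·a - 2·b - 2]].
At the point, J = [[14.000, 4.000], [-1.000, -5.000]] (det J = -66.000).
Solving J·Δ = −F gives Δ = (0.727, 0.205).
Then the next iterate is (a, b)₁ = (-1.273, -0.295).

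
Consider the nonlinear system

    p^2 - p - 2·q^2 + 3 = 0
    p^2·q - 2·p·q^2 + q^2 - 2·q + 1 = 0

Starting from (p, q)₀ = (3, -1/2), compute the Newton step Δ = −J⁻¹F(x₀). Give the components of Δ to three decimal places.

At (3, -1/2): F = (8.500, -3.750).
Jacobian J = [[2·p - 1, -4·q], [2·p·q - 2·q^2, p^2 - 4·p·q + 2·q - 2]].
At the point, J = [[5.000, 2.000], [-3.500, 12.000]] (det J = 67.000).
Solving J·Δ = −F gives Δ = (-1.634, -0.164).

(-1.634, -0.164)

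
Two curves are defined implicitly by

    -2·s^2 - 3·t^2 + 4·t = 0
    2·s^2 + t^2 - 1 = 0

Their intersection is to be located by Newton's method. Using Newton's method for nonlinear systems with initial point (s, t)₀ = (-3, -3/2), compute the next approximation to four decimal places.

At (-3, -3/2): F = (-30.7500, 19.2500).
Jacobian J = [[-4·s, -6·t + 4], [4·s, 2·t]].
At the point, J = [[12.0000, 13.0000], [-12.0000, -3.0000]] (det J = 120.0000).
Solving J·Δ = −F gives Δ = (1.3167, 1.1500).
Then the next iterate is (s, t)₁ = (-1.6833, -0.3500).

(-1.6833, -0.3500)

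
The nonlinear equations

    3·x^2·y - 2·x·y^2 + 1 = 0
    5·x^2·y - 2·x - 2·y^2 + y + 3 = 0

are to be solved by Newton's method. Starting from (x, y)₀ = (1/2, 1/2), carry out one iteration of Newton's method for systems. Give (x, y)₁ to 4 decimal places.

(-2.0000, -5.0000)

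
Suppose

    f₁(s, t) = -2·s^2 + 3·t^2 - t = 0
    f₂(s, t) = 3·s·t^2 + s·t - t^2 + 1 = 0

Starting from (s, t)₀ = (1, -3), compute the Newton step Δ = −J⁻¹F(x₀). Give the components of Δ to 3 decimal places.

(0.008, 1.472)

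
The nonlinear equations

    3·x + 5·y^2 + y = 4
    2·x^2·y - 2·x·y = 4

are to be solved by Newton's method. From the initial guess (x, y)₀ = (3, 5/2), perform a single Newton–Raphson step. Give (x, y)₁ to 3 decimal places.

(2.656, 1.049)

At (3, 5/2): F = (38.750, 26.000).
Jacobian J = [[3, 10·y + 1], [4·x·y - 2·y, 2·x^2 - 2·x]].
At the point, J = [[3.000, 26.000], [25.000, 12.000]] (det J = -614.000).
Solving J·Δ = −F gives Δ = (-0.344, -1.451).
Then the next iterate is (x, y)₁ = (2.656, 1.049).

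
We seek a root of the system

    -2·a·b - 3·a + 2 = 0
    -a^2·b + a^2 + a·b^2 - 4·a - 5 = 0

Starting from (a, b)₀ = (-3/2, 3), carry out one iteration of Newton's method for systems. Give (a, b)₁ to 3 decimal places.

(0.308, 3.256)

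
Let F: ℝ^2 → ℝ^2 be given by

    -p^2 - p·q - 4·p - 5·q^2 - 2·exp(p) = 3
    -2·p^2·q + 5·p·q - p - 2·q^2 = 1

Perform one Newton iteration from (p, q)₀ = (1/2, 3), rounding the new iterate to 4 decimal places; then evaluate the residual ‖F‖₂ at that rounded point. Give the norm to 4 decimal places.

15.3357

At (1/2, 3): F = (-55.047443, -13.5000).
Jacobian J = [[-2·p - q - 2·exp(p) - 4, -p - 10·q], [-4·p·q + 5·q - 1, -2·p^2 + 5·p - 4·q]].
At the point, J = [[-11.297443, -30.5000], [8.0000, -10.0000]] (det J = 356.974425).
Solving J·Δ = −F gives Δ = (-0.3886, -1.6609).
Then the next iterate is (p, q)₁ = (0.1114, 1.3391).
Re-evaluating at (0.1114, 1.3391): F = (-14.808814, -3.985135), so ‖F‖₂ = 15.3357.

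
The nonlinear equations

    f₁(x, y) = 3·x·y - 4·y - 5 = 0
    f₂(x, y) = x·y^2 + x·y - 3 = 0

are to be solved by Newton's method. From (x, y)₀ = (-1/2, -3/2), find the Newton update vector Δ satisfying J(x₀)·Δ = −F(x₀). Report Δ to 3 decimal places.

At (-1/2, -3/2): F = (3.250, -3.375).
Jacobian J = [[3·y, 3·x - 4], [y^2 + y, 2·x·y + x]].
At the point, J = [[-4.500, -5.500], [0.750, 1.000]] (det J = -0.375).
Solving J·Δ = −F gives Δ = (-40.833, 34.000).

(-40.833, 34.000)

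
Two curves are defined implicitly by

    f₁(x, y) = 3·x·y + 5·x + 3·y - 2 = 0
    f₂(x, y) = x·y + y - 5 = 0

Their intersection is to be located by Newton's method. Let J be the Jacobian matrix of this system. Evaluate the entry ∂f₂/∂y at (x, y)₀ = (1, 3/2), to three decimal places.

∂f₂/∂y = x + 1.
At (1, 3/2) this is 2.000.

2.000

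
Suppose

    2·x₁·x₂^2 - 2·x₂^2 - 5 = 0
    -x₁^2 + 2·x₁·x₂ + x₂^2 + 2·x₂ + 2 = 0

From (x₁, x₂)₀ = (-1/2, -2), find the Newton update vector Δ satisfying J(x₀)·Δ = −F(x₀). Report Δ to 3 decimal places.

(-0.500, 1.750)

At (-1/2, -2): F = (-17.000, 3.750).
Jacobian J = [[2·x₂^2, 4·x₁·x₂ - 4·x₂], [-2·x₁ + 2·x₂, 2·x₁ + 2·x₂ + 2]].
At the point, J = [[8.000, 12.000], [-3.000, -3.000]] (det J = 12.000).
Solving J·Δ = −F gives Δ = (-0.500, 1.750).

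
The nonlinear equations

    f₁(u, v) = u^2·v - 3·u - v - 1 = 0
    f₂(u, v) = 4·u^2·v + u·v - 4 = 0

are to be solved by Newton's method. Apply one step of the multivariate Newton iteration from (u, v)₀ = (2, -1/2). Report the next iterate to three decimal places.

At (2, -1/2): F = (-8.500, -13.000).
Jacobian J = [[2·u·v - 3, u^2 - 1], [8·u·v + v, 4·u^2 + u]].
At the point, J = [[-5.000, 3.000], [-8.500, 18.000]] (det J = -64.500).
Solving J·Δ = −F gives Δ = (-1.767, -0.112).
Then the next iterate is (u, v)₁ = (0.233, -0.612).

(0.233, -0.612)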